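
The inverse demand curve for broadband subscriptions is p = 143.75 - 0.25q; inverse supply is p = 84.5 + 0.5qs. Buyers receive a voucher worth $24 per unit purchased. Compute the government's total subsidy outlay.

Government cost = $2664

Pre-subsidy: 143.75 - 0.25q = 84.5 + 0.5q gives q* = 79 and p* = 124.
With the rebate, buyers effectively pay pb = ps − 24, where ps is the price sellers receive.
On the curves, pb = 143.75 - 0.25q and ps = 84.5 + 0.5q; the wedge ps − pb = 24 gives 84.5 + 0.5q − (143.75 - 0.25q) = 24, so q' = 111.
Then pb = 143.75 − 0.25·111 = 116 and ps = 84.5 + 0.5·111 = 140.
Government outlay = subsidy × quantity = 24 × 111 = 2664.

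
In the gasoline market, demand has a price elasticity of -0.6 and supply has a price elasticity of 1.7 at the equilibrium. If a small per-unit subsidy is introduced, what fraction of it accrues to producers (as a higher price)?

Producer share = 6/23

For a small subsidy around the equilibrium, the benefit split depends on the relative slopes, which at a point are proportional to the elasticities.
Buyer share = εs/(εs + |εd|) = 1.7/(1.7 + 0.6) = 17/23; seller share = |εd|/(εs + |εd|) = 6/23.
So producers capture 6/23 of the subsidy.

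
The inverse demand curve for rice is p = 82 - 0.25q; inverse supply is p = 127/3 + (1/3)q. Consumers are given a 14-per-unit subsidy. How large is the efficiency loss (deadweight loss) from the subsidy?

Pre-subsidy: 82 - 0.25q = 127/3 + (1/3)q gives q* = 68 and p* = 65.
With the rebate, buyers effectively pay pb = ps − 14, where ps is the price sellers receive.
On the curves, pb = 82 - 0.25q and ps = 127/3 + (1/3)q; the wedge ps − pb = 14 gives 127/3 + (1/3)q − (82 - 0.25q) = 14, so q' = 92.
Then pb = 82 − 0.25·92 = 59 and ps = 127/3 + (1/3)·92 = 73.
The subsidy expands output by 92 − 68 = 24 past the efficient level; on those units the gap between marginal cost and willingness to pay runs from 0 up to 14.
DWL = ½ × 14 × 24 = 168.

Deadweight loss = 168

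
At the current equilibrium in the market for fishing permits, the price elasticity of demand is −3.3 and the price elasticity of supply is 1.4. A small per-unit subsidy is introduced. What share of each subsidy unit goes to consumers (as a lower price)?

Consumer share = 14/47

For a small subsidy around the equilibrium, the benefit split depends on the relative slopes, which at a point are proportional to the elasticities.
Buyer share = εs/(εs + |εd|) = 1.4/(1.4 + 3.3) = 14/47; seller share = |εd|/(εs + |εd|) = 33/47.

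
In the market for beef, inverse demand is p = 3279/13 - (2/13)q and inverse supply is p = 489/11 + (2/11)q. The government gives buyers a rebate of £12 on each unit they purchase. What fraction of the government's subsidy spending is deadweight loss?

DWL / government spending = 143/5238

Pre-subsidy: 3279/13 - (2/13)q = 489/11 + (2/11)q gives q* = 619 and p* = 157.
With the rebate, buyers effectively pay pb = ps − 12, where ps is the price sellers receive.
On the curves, pb = 3279/13 - (2/13)q and ps = 489/11 + (2/11)q; the wedge ps − pb = 12 gives 489/11 + (2/11)q − (3279/13 - (2/13)q) = 12, so q' = 654.75.
Then pb = 3279/13 − (2/13)·654.75 = 151.5 and ps = 489/11 + (2/11)·654.75 = 163.5.
ΔCS = ½(619 + 654.75)(157 − 151.5) = 3502.8125; ΔPS = ½(619 + 654.75)(163.5 − 157) = 4139.6875.
Government spending = 12 × 654.75 = 7857.
DWL = ½ × 12 × (654.75 − 619) = 214.5; fraction = 214.5 / 7857 = 143/5238.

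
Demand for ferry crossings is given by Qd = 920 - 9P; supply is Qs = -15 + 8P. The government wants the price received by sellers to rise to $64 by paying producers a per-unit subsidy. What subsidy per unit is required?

Required subsidy s = $17 per unit

At a seller price of 64, quantity supplied is -15 + 8·64 = 497.
Buyers absorb 497 only when they pay Pb with 920 − 9·Pb = 497, i.e. Pb = 47.
s = Ps − Pb = 64 − 47 = 17.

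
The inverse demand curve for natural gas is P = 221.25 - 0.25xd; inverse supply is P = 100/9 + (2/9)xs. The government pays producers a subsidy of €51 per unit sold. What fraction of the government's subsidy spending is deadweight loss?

Pre-subsidy: 221.25 - 0.25x = 100/9 + (2/9)x gives x* = 445 and P* = 110.
With the subsidy, sellers receive Ps = Pb + 51 for each unit, where Pb is the price buyers pay.
On the curves, Pb = 221.25 - 0.25x and Ps = 100/9 + (2/9)x; the wedge Ps − Pb = 51 gives 100/9 + (2/9)x − (221.25 - 0.25x) = 51, so x' = 553.
Then Pb = 221.25 − 0.25·553 = 83 and Ps = 100/9 + (2/9)·553 = 134.
ΔCS = ½(445 + 553)(110 − 83) = 13473; ΔPS = ½(445 + 553)(134 − 110) = 11976.
Government spending = 51 × 553 = 28203.
DWL = ½ × 51 × (553 − 445) = 2754; fraction = 2754 / 28203 = 54/553.

DWL / government spending = 54/553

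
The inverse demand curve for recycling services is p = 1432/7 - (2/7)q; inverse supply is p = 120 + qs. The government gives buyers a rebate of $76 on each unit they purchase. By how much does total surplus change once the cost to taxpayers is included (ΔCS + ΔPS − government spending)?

Net change in total surplus = -20216/9

Pre-subsidy: 1432/7 - (2/7)q = 120 + q gives q* = 592/9 and p* = 1672/9.
With the rebate, buyers effectively pay pb = ps − 76, where ps is the price sellers receive.
On the curves, pb = 1432/7 - (2/7)q and ps = 120 + q; the wedge ps − pb = 76 gives 120 + q − (1432/7 - (2/7)q) = 76, so q' = 1124/9.
Then pb = 1432/7 − (2/7)·(1124/9) = 1520/9 and ps = 120 + 1·(1124/9) = 2204/9.
ΔCS = ½(592/9 + 1124/9)(1672/9 − 1520/9) = 43472/27; ΔPS = ½(592/9 + 1124/9)(2204/9 − 1672/9) = 152152/27.
Government spending = 76 × 1124/9 = 85424/9.
Net change = 43472/27 + 152152/27 − 85424/9 = -20216/9. The loss equals the DWL triangle ½·76·532/9.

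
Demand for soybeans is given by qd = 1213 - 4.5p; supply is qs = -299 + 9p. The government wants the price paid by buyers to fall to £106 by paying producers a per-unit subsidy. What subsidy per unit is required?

At a buyer price of 106, quantity demanded is 1213 − 4.5·106 = 736.
Sellers supply 736 only when they receive ps with -299 + 9·ps = 736, i.e. ps = 115.
s = ps − pb = 115 − 106 = 9.

Required subsidy s = £9 per unit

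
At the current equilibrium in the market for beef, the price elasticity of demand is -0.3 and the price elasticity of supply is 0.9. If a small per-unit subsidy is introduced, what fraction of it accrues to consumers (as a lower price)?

Consumer share = 0.75

For a small subsidy around the equilibrium, the benefit split depends on the relative slopes, which at a point are proportional to the elasticities.
Buyer share = εs/(εs + |εd|) = 0.9/(0.9 + 0.3) = 0.75; seller share = |εd|/(εs + |εd|) = 0.25.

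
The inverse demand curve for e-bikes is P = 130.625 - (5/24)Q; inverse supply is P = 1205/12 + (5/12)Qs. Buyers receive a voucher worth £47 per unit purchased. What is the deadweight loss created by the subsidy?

Deadweight loss = £1767.2

Pre-subsidy: 130.625 - (5/24)Q = 1205/12 + (5/12)Q gives Q* = 145/3 and P* = 1085/9.
With the rebate, buyers effectively pay Pb = Ps − 47, where Ps is the price sellers receive.
On the curves, Pb = 130.625 - (5/24)Q and Ps = 1205/12 + (5/12)Q; the wedge Ps − Pb = 47 gives 1205/12 + (5/12)Q − (130.625 - (5/24)Q) = 47, so Q' = 1853/15.
Then Pb = 130.625 − (5/24)·(1853/15) = 944/9 and Ps = 1205/12 + (5/12)·(1853/15) = 1367/9.
The subsidy expands output by 1853/15 − 145/3 = 75.2 past the efficient level; on those units the gap between marginal cost and willingness to pay runs from 0 up to 47.
DWL = ½ × 47 × 75.2 = 1767.2.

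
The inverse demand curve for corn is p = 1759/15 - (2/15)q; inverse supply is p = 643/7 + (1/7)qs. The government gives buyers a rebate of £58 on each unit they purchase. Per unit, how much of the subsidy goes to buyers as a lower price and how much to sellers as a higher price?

Buyers gain £28 per unit; sellers gain £30 per unit

Pre-subsidy: 1759/15 - (2/15)q = 643/7 + (1/7)q gives q* = 92 and p* = 105.
With the rebate, buyers effectively pay pb = ps − 58, where ps is the price sellers receive.
On the curves, pb = 1759/15 - (2/15)q and ps = 643/7 + (1/7)q; the wedge ps − pb = 58 gives 643/7 + (1/7)q − (1759/15 - (2/15)q) = 58, so q' = 302.
Then pb = 1759/15 − (2/15)·302 = 77 and ps = 643/7 + (1/7)·302 = 135.
Buyers' price falls by p* − pb = 105 − 77 = 28; sellers' price rises by ps − p* = 135 − 105 = 30.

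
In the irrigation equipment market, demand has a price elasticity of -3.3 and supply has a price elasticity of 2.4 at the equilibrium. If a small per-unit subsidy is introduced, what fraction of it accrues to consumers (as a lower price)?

For a small subsidy around the equilibrium, the benefit split depends on the relative slopes, which at a point are proportional to the elasticities.
Buyer share = εs/(εs + |εd|) = 2.4/(2.4 + 3.3) = 8/19; seller share = |εd|/(εs + |εd|) = 11/19.

Consumer share = 8/19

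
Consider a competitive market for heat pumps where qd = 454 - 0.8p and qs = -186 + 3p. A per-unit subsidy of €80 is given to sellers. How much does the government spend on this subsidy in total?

Government cost = 562080/19

Pre-subsidy: 454 - 0.8p = -186 + 3p gives p* = 3200/19, q* = 6066/19.
With the subsidy, sellers receive ps = pb + 80 for each unit, where pb is the price buyers pay.
Supply in terms of pb becomes qs = -186 + 3(pb + 80) = 54 + 3pb. Setting this equal to demand: 454 - 0.8pb = 54 + 3pb, so pb = 2000/19.
Sellers receive ps = 2000/19 + 80 = 3520/19; q' = 454 − 0.8·(2000/19) = 7026/19.
Government outlay = subsidy × quantity = 80 × 7026/19 = 562080/19.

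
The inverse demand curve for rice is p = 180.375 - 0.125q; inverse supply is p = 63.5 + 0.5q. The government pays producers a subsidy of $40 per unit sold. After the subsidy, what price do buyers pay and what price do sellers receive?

Pre-subsidy: 180.375 - 0.125q = 63.5 + 0.5q gives q* = 187 and p* = 157.
With the subsidy, sellers receive ps = pb + 40 for each unit, where pb is the price buyers pay.
On the curves, pb = 180.375 - 0.125q and ps = 63.5 + 0.5q; the wedge ps − pb = 40 gives 63.5 + 0.5q − (180.375 - 0.125q) = 40, so q' = 251.
Then pb = 180.375 − 0.125·251 = 149 and ps = 63.5 + 0.5·251 = 189.

Buyers pay $149; sellers receive $189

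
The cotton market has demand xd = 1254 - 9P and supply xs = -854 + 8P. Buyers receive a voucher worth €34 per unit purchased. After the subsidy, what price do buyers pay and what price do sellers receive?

Pre-subsidy: 1254 - 9P = -854 + 8P gives P* = 124, x* = 138.
With the rebate, buyers effectively pay Pb = Ps − 34, where Ps is the price sellers receive.
Demand in terms of Ps becomes xd = 1254 − 9(Ps − 34) = 1560 - 9Ps. Setting this equal to supply: 1560 - 9Ps = -854 + 8Ps, so Ps = 142.
Buyers pay Pb = 142 − 34 = 108; x' = -854 + 8·142 = 282.

Buyers pay €108; sellers receive €142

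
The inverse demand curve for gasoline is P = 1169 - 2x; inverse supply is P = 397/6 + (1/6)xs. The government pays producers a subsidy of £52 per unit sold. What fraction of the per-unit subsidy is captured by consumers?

Consumer share = 12/13

Pre-subsidy: 1169 - 2x = 397/6 + (1/6)x gives x* = 509 and P* = 151.
With the subsidy, sellers receive Ps = Pb + 52 for each unit, where Pb is the price buyers pay.
On the curves, Pb = 1169 - 2x and Ps = 397/6 + (1/6)x; the wedge Ps − Pb = 52 gives 397/6 + (1/6)x − (1169 - 2x) = 52, so x' = 533.
Then Pb = 1169 − 2·533 = 103 and Ps = 397/6 + (1/6)·533 = 155.
Buyers' price falls by P* − Pb = 151 − 103 = 48; sellers' price rises by Ps − P* = 155 − 151 = 4.
So consumers capture 48/52 = 12/13 of each unit of subsidy.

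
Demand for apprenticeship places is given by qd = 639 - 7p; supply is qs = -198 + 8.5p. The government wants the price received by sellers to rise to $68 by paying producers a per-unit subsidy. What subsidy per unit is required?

Required subsidy s = $31 per unit

At a seller price of 68, quantity supplied is -198 + 8.5·68 = 380.
Buyers absorb 380 only when they pay pb with 639 − 7·pb = 380, i.e. pb = 37.
s = ps − pb = 68 − 37 = 31.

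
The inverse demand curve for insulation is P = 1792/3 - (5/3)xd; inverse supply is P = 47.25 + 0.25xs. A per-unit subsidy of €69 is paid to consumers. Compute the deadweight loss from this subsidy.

Deadweight loss = €1242

Pre-subsidy: 1792/3 - (5/3)x = 47.25 + 0.25x gives x* = 287 and P* = 119.
With the rebate, buyers effectively pay Pb = Ps − 69, where Ps is the price sellers receive.
On the curves, Pb = 1792/3 - (5/3)x and Ps = 47.25 + 0.25x; the wedge Ps − Pb = 69 gives 47.25 + 0.25x − (1792/3 - (5/3)x) = 69, so x' = 323.
Then Pb = 1792/3 − (5/3)·323 = 59 and Ps = 47.25 + 0.25·323 = 128.
The subsidy expands output by 323 − 287 = 36 past the efficient level; on those units the gap between marginal cost and willingness to pay runs from 0 up to 69.
DWL = ½ × 69 × 36 = 1242.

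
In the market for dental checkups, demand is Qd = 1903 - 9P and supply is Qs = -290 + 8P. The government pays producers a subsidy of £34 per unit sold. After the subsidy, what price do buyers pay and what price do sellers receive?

Pre-subsidy: 1903 - 9P = -290 + 8P gives P* = 129, Q* = 742.
With the subsidy, sellers receive Ps = Pb + 34 for each unit, where Pb is the price buyers pay.
Supply in terms of Pb becomes Qs = -290 + 8(Pb + 34) = -18 + 8Pb. Setting this equal to demand: 1903 - 9Pb = -18 + 8Pb, so Pb = 113.
Sellers receive Ps = 113 + 34 = 147; Q' = 1903 − 9·113 = 886.

Buyers pay £113; sellers receive £147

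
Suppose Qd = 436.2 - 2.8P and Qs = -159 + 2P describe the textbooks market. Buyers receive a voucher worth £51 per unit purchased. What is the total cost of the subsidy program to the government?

Pre-subsidy: 436.2 - 2.8P = -159 + 2P gives P* = 124, Q* = 89.
With the rebate, buyers effectively pay Pb = Ps − 51, where Ps is the price sellers receive.
Demand in terms of Ps becomes Qd = 436.2 − 2.8(Ps − 51) = 579 - 2.8Ps. Setting this equal to supply: 579 - 2.8Ps = -159 + 2Ps, so Ps = 153.75.
Buyers pay Pb = 153.75 − 51 = 102.75; Q' = -159 + 2·153.75 = 148.5.
Government outlay = subsidy × quantity = 51 × 148.5 = 7573.5.

Government cost = £7573.5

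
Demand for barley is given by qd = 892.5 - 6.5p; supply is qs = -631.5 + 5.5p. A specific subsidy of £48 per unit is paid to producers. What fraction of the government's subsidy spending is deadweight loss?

DWL / government spending = 143/420

Pre-subsidy: 892.5 - 6.5p = -631.5 + 5.5p gives p* = 127, q* = 67.
With the subsidy, sellers receive ps = pb + 48 for each unit, where pb is the price buyers pay.
Supply in terms of pb becomes qs = -631.5 + 5.5(pb + 48) = -367.5 + 5.5pb. Setting this equal to demand: 892.5 - 6.5pb = -367.5 + 5.5pb, so pb = 105.
Sellers receive ps = 105 + 48 = 153; q' = 892.5 − 6.5·105 = 210.
ΔCS = ½(67 + 210)(127 − 105) = 3047; ΔPS = ½(67 + 210)(153 − 127) = 3601.
Government spending = 48 × 210 = 10080.
DWL = ½ × 48 × (210 − 67) = 3432; fraction = 3432 / 10080 = 143/420.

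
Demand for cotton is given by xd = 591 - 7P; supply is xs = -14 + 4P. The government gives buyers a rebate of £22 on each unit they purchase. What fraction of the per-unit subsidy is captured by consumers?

Pre-subsidy: 591 - 7P = -14 + 4P gives P* = 55, x* = 206.
With the rebate, buyers effectively pay Pb = Ps − 22, where Ps is the price sellers receive.
Demand in terms of Ps becomes xd = 591 − 7(Ps − 22) = 745 - 7Ps. Setting this equal to supply: 745 - 7Ps = -14 + 4Ps, so Ps = 69.
Buyers pay Pb = 69 − 22 = 47; x' = -14 + 4·69 = 262.
Buyers' price falls by P* − Pb = 55 − 47 = 8; sellers' price rises by Ps − P* = 69 − 55 = 14.
So consumers capture 8/22 = 4/11 of each unit of subsidy.

Consumer share = 4/11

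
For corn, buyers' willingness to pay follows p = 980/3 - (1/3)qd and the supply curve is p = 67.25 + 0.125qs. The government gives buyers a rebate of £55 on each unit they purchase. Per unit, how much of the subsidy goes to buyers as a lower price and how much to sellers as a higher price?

Buyers gain £40 per unit; sellers gain £15 per unit

Pre-subsidy: 980/3 - (1/3)q = 67.25 + 0.125q gives q* = 566 and p* = 138.
With the rebate, buyers effectively pay pb = ps − 55, where ps is the price sellers receive.
On the curves, pb = 980/3 - (1/3)q and ps = 67.25 + 0.125q; the wedge ps − pb = 55 gives 67.25 + 0.125q − (980/3 - (1/3)q) = 55, so q' = 686.
Then pb = 980/3 − (1/3)·686 = 98 and ps = 67.25 + 0.125·686 = 153.
Buyers' price falls by p* − pb = 138 − 98 = 40; sellers' price rises by ps − p* = 153 − 138 = 15.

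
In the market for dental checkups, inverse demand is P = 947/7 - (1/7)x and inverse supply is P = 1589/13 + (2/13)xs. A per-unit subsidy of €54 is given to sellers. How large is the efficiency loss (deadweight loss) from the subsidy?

Deadweight loss = €4914

Pre-subsidy: 947/7 - (1/7)x = 1589/13 + (2/13)x gives x* = 44 and P* = 129.
With the subsidy, sellers receive Ps = Pb + 54 for each unit, where Pb is the price buyers pay.
On the curves, Pb = 947/7 - (1/7)x and Ps = 1589/13 + (2/13)x; the wedge Ps − Pb = 54 gives 1589/13 + (2/13)x − (947/7 - (1/7)x) = 54, so x' = 226.
Then Pb = 947/7 − (1/7)·226 = 103 and Ps = 1589/13 + (2/13)·226 = 157.
The subsidy expands output by 226 − 44 = 182 past the efficient level; on those units the gap between marginal cost and willingness to pay runs from 0 up to 54.
DWL = ½ × 54 × 182 = 4914.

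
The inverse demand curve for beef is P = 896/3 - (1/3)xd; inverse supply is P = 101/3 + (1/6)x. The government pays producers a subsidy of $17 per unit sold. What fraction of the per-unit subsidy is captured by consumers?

Pre-subsidy: 896/3 - (1/3)x = 101/3 + (1/6)x gives x* = 530 and P* = 122.
With the subsidy, sellers receive Ps = Pb + 17 for each unit, where Pb is the price buyers pay.
On the curves, Pb = 896/3 - (1/3)x and Ps = 101/3 + (1/6)x; the wedge Ps − Pb = 17 gives 101/3 + (1/6)x − (896/3 - (1/3)x) = 17, so x' = 564.
Then Pb = 896/3 − (1/3)·564 = 332/3 and Ps = 101/3 + (1/6)·564 = 383/3.
Buyers' price falls by P* − Pb = 122 − 332/3 = 34/3; sellers' price rises by Ps − P* = 383/3 − 122 = 17/3.
So consumers capture (34/3)/17 = 2/3 of each unit of subsidy.

Consumer share = 2/3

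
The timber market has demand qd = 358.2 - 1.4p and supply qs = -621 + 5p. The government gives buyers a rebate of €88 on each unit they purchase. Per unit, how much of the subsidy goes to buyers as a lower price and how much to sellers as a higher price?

Pre-subsidy: 358.2 - 1.4p = -621 + 5p gives p* = 153, q* = 144.
With the rebate, buyers effectively pay pb = ps − 88, where ps is the price sellers receive.
Demand in terms of ps becomes qd = 358.2 − 1.4(ps − 88) = 481.4 - 1.4ps. Setting this equal to supply: 481.4 - 1.4ps = -621 + 5ps, so ps = 172.25.
Buyers pay pb = 172.25 − 88 = 84.25; q' = -621 + 5·172.25 = 240.25.
Buyers' price falls by p* − pb = 153 − 84.25 = 68.75; sellers' price rises by ps − p* = 172.25 − 153 = 19.25.

Buyers gain €68.75 per unit; sellers gain €19.25 per unit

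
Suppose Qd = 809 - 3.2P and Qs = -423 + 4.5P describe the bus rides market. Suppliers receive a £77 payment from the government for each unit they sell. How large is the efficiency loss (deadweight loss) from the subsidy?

Pre-subsidy: 809 - 3.2P = -423 + 4.5P gives P* = 160, Q* = 297.
With the subsidy, sellers receive Ps = Pb + 77 for each unit, where Pb is the price buyers pay.
Supply in terms of Pb becomes Qs = -423 + 4.5(Pb + 77) = -76.5 + 4.5Pb. Setting this equal to demand: 809 - 3.2Pb = -76.5 + 4.5Pb, so Pb = 115.
Sellers receive Ps = 115 + 77 = 192; Q' = 809 − 3.2·115 = 441.
The subsidy expands output by 441 − 297 = 144 past the efficient level; on those units the gap between marginal cost and willingness to pay runs from 0 up to 77.
DWL = ½ × 77 × 144 = 5544.

Deadweight loss = £5544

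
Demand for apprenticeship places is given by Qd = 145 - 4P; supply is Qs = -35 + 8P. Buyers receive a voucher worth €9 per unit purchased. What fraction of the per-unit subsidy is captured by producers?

Producer share = 1/3

Pre-subsidy: 145 - 4P = -35 + 8P gives P* = 15, Q* = 85.
With the rebate, buyers effectively pay Pb = Ps − 9, where Ps is the price sellers receive.
Demand in terms of Ps becomes Qd = 145 − 4(Ps − 9) = 181 - 4Ps. Setting this equal to supply: 181 - 4Ps = -35 + 8Ps, so Ps = 18.
Buyers pay Pb = 18 − 9 = 9; Q' = -35 + 8·18 = 109.
Buyers' price falls by P* − Pb = 15 − 9 = 6; sellers' price rises by Ps − P* = 18 − 15 = 3.
So producers capture 3/9 = 1/3 of each unit of subsidy.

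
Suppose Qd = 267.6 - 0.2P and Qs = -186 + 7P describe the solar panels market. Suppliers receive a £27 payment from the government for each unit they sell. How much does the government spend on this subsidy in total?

Pre-subsidy: 267.6 - 0.2P = -186 + 7P gives P* = 63, Q* = 255.
With the subsidy, sellers receive Ps = Pb + 27 for each unit, where Pb is the price buyers pay.
Supply in terms of Pb becomes Qs = -186 + 7(Pb + 27) = 3 + 7Pb. Setting this equal to demand: 267.6 - 0.2Pb = 3 + 7Pb, so Pb = 36.75.
Sellers receive Ps = 36.75 + 27 = 63.75; Q' = 267.6 − 0.2·36.75 = 260.25.
Government outlay = subsidy × quantity = 27 × 260.25 = 7026.75.

Government cost = £7026.75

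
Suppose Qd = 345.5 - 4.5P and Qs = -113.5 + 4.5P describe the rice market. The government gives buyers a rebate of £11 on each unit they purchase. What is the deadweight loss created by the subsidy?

Deadweight loss = £136.125

Pre-subsidy: 345.5 - 4.5P = -113.5 + 4.5P gives P* = 51, Q* = 116.
With the rebate, buyers effectively pay Pb = Ps − 11, where Ps is the price sellers receive.
Demand in terms of Ps becomes Qd = 345.5 − 4.5(Ps − 11) = 395 - 4.5Ps. Setting this equal to supply: 395 - 4.5Ps = -113.5 + 4.5Ps, so Ps = 56.5.
Buyers pay Pb = 56.5 − 11 = 45.5; Q' = -113.5 + 4.5·56.5 = 140.75.
The subsidy expands output by 140.75 − 116 = 24.75 past the efficient level; on those units the gap between marginal cost and willingness to pay runs from 0 up to 11.
DWL = ½ × 11 × 24.75 = 136.125.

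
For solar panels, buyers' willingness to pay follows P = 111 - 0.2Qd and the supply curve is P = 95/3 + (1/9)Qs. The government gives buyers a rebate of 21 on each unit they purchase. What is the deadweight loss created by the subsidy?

Pre-subsidy: 111 - 0.2Q = 95/3 + (1/9)Q gives Q* = 255 and P* = 60.
With the rebate, buyers effectively pay Pb = Ps − 21, where Ps is the price sellers receive.
On the curves, Pb = 111 - 0.2Q and Ps = 95/3 + (1/9)Q; the wedge Ps − Pb = 21 gives 95/3 + (1/9)Q − (111 - 0.2Q) = 21, so Q' = 322.5.
Then Pb = 111 − 0.2·322.5 = 46.5 and Ps = 95/3 + (1/9)·322.5 = 67.5.
The subsidy expands output by 322.5 − 255 = 67.5 past the efficient level; on those units the gap between marginal cost and willingness to pay runs from 0 up to 21.
DWL = ½ × 21 × 67.5 = 708.75.

Deadweight loss = 708.75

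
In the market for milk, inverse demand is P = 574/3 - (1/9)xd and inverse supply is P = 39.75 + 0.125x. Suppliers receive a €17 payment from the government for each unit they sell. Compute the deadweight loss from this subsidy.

Deadweight loss = €612

Pre-subsidy: 574/3 - (1/9)x = 39.75 + 0.125x gives x* = 642 and P* = 120.
With the subsidy, sellers receive Ps = Pb + 17 for each unit, where Pb is the price buyers pay.
On the curves, Pb = 574/3 - (1/9)x and Ps = 39.75 + 0.125x; the wedge Ps − Pb = 17 gives 39.75 + 0.125x − (574/3 - (1/9)x) = 17, so x' = 714.
Then Pb = 574/3 − (1/9)·714 = 112 and Ps = 39.75 + 0.125·714 = 129.
The subsidy expands output by 714 − 642 = 72 past the efficient level; on those units the gap between marginal cost and willingness to pay runs from 0 up to 17.
DWL = ½ × 17 × 72 = 612.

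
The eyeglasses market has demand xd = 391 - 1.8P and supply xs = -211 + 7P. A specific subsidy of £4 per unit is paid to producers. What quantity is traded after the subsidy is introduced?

Pre-subsidy: 391 - 1.8P = -211 + 7P gives P* = 1505/22, x* = 5893/22.
With the subsidy, sellers receive Ps = Pb + 4 for each unit, where Pb is the price buyers pay.
Supply in terms of Pb becomes xs = -211 + 7(Pb + 4) = -183 + 7Pb. Setting this equal to demand: 391 - 1.8Pb = -183 + 7Pb, so Pb = 1435/22.
Sellers receive Ps = 1435/22 + 4 = 1523/22; x' = 391 − 1.8·(1435/22) = 6019/22.

x' = 6019/22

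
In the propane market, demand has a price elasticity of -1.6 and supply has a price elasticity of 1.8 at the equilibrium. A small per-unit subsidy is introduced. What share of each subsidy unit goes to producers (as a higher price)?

For a small subsidy around the equilibrium, the benefit split depends on the relative slopes, which at a point are proportional to the elasticities.
Buyer share = εs/(εs + |εd|) = 1.8/(1.8 + 1.6) = 9/17; seller share = |εd|/(εs + |εd|) = 8/17.
So producers capture 8/17 of the subsidy.

Producer share = 8/17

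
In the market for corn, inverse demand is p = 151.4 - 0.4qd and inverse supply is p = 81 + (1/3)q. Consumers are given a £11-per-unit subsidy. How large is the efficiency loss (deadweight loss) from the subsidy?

Pre-subsidy: 151.4 - 0.4q = 81 + (1/3)q gives q* = 96 and p* = 113.
With the rebate, buyers effectively pay pb = ps − 11, where ps is the price sellers receive.
On the curves, pb = 151.4 - 0.4q and ps = 81 + (1/3)q; the wedge ps − pb = 11 gives 81 + (1/3)q − (151.4 - 0.4q) = 11, so q' = 111.
Then pb = 151.4 − 0.4·111 = 107 and ps = 81 + (1/3)·111 = 118.
The subsidy expands output by 111 − 96 = 15 past the efficient level; on those units the gap between marginal cost and willingness to pay runs from 0 up to 11.
DWL = ½ × 11 × 15 = 82.5.

Deadweight loss = £82.5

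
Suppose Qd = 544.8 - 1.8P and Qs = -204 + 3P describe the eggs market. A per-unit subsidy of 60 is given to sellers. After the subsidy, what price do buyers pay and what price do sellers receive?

Pre-subsidy: 544.8 - 1.8P = -204 + 3P gives P* = 156, Q* = 264.
With the subsidy, sellers receive Ps = Pb + 60 for each unit, where Pb is the price buyers pay.
Supply in terms of Pb becomes Qs = -204 + 3(Pb + 60) = -24 + 3Pb. Setting this equal to demand: 544.8 - 1.8Pb = -24 + 3Pb, so Pb = 118.5.
Sellers receive Ps = 118.5 + 60 = 178.5; Q' = 544.8 − 1.8·118.5 = 331.5.

Buyers pay 118.5; sellers receive 178.5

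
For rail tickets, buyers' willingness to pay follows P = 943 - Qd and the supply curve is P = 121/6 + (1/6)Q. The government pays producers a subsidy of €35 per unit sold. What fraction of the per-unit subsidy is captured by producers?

Pre-subsidy: 943 - Q = 121/6 + (1/6)Q gives Q* = 791 and P* = 152.
With the subsidy, sellers receive Ps = Pb + 35 for each unit, where Pb is the price buyers pay.
On the curves, Pb = 943 - Q and Ps = 121/6 + (1/6)Q; the wedge Ps − Pb = 35 gives 121/6 + (1/6)Q − (943 - Q) = 35, so Q' = 821.
Then Pb = 943 − 1·821 = 122 and Ps = 121/6 + (1/6)·821 = 157.
Buyers' price falls by P* − Pb = 152 − 122 = 30; sellers' price rises by Ps − P* = 157 − 152 = 5.
So producers capture 5/35 = 1/7 of each unit of subsidy.

Producer share = 1/7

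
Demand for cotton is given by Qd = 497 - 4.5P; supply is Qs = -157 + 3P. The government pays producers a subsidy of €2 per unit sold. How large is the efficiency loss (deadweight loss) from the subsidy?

Deadweight loss = €3.6

Pre-subsidy: 497 - 4.5P = -157 + 3P gives P* = 87.2, Q* = 104.6.
With the subsidy, sellers receive Ps = Pb + 2 for each unit, where Pb is the price buyers pay.
Supply in terms of Pb becomes Qs = -157 + 3(Pb + 2) = -151 + 3Pb. Setting this equal to demand: 497 - 4.5Pb = -151 + 3Pb, so Pb = 86.4.
Sellers receive Ps = 86.4 + 2 = 88.4; Q' = 497 − 4.5·86.4 = 108.2.
The subsidy expands output by 108.2 − 104.6 = 3.6 past the efficient level; on those units the gap between marginal cost and willingness to pay runs from 0 up to 2.
DWL = ½ × 2 × 3.6 = 3.6.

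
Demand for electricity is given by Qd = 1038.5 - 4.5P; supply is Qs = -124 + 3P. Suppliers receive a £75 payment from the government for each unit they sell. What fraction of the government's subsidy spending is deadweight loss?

DWL / government spending = 135/952

Pre-subsidy: 1038.5 - 4.5P = -124 + 3P gives P* = 155, Q* = 341.
With the subsidy, sellers receive Ps = Pb + 75 for each unit, where Pb is the price buyers pay.
Supply in terms of Pb becomes Qs = -124 + 3(Pb + 75) = 101 + 3Pb. Setting this equal to demand: 1038.5 - 4.5Pb = 101 + 3Pb, so Pb = 125.
Sellers receive Ps = 125 + 75 = 200; Q' = 1038.5 − 4.5·125 = 476.
ΔCS = ½(341 + 476)(155 − 125) = 12255; ΔPS = ½(341 + 476)(200 − 155) = 18382.5.
Government spending = 75 × 476 = 35700.
DWL = ½ × 75 × (476 − 341) = 5062.5; fraction = 5062.5 / 35700 = 135/952.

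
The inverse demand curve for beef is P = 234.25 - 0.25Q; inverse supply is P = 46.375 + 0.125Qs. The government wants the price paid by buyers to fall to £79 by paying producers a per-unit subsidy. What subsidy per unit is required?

Required subsidy s = £45 per unit

At a buyer price of 79, quantity demanded is 937 − 4·79 = 621.
Sellers supply 621 only when they receive Ps = 46.375 + 0.125·621 = 124.
s = Ps − Pb = 124 − 79 = 45.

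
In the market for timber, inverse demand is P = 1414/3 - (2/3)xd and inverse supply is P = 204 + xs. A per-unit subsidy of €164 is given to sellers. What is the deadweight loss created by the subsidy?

Pre-subsidy: 1414/3 - (2/3)x = 204 + x gives x* = 160.4 and P* = 364.4.
With the subsidy, sellers receive Ps = Pb + 164 for each unit, where Pb is the price buyers pay.
On the curves, Pb = 1414/3 - (2/3)x and Ps = 204 + x; the wedge Ps − Pb = 164 gives 204 + x − (1414/3 - (2/3)x) = 164, so x' = 258.8.
Then Pb = 1414/3 − (2/3)·258.8 = 298.8 and Ps = 204 + 1·258.8 = 462.8.
The subsidy expands output by 258.8 − 160.4 = 98.4 past the efficient level; on those units the gap between marginal cost and willingness to pay runs from 0 up to 164.
DWL = ½ × 164 × 98.4 = 8068.8.

Deadweight loss = €8068.8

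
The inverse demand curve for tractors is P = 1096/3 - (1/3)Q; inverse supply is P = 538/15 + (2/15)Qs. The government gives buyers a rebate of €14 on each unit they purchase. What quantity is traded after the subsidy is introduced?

Pre-subsidy: 1096/3 - (1/3)Q = 538/15 + (2/15)Q gives Q* = 706 and P* = 130.
With the rebate, buyers effectively pay Pb = Ps − 14, where Ps is the price sellers receive.
On the curves, Pb = 1096/3 - (1/3)Q and Ps = 538/15 + (2/15)Q; the wedge Ps − Pb = 14 gives 538/15 + (2/15)Q − (1096/3 - (1/3)Q) = 14, so Q' = 736.
Then Pb = 1096/3 − (1/3)·736 = 120 and Ps = 538/15 + (2/15)·736 = 134.

Q' = 736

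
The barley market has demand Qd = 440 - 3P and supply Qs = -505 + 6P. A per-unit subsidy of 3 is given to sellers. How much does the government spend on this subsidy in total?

Pre-subsidy: 440 - 3P = -505 + 6P gives P* = 105, Q* = 125.
With the subsidy, sellers receive Ps = Pb + 3 for each unit, where Pb is the price buyers pay.
Supply in terms of Pb becomes Qs = -505 + 6(Pb + 3) = -487 + 6Pb. Setting this equal to demand: 440 - 3Pb = -487 + 6Pb, so Pb = 103.
Sellers receive Ps = 103 + 3 = 106; Q' = 440 − 3·103 = 131.
Government outlay = subsidy × quantity = 3 × 131 = 393.

Government cost = 393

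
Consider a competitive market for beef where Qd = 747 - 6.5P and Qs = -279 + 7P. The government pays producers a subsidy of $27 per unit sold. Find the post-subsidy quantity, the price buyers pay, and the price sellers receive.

Q' = 344; buyers pay $62; sellers receive $89

Pre-subsidy: 747 - 6.5P = -279 + 7P gives P* = 76, Q* = 253.
With the subsidy, sellers receive Ps = Pb + 27 for each unit, where Pb is the price buyers pay.
Supply in terms of Pb becomes Qs = -279 + 7(Pb + 27) = -90 + 7Pb. Setting this equal to demand: 747 - 6.5Pb = -90 + 7Pb, so Pb = 62.
Sellers receive Ps = 62 + 27 = 89; Q' = 747 − 6.5·62 = 344.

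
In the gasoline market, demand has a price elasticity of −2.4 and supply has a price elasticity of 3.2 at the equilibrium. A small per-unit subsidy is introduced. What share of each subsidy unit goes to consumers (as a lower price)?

For a small subsidy around the equilibrium, the benefit split depends on the relative slopes, which at a point are proportional to the elasticities.
Buyer share = εs/(εs + |εd|) = 3.2/(3.2 + 2.4) = 4/7; seller share = |εd|/(εs + |εd|) = 3/7.

Consumer share = 4/7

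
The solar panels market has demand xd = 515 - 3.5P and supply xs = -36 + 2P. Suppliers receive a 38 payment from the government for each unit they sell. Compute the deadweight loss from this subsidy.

Pre-subsidy: 515 - 3.5P = -36 + 2P gives P* = 1102/11, x* = 1808/11.
With the subsidy, sellers receive Ps = Pb + 38 for each unit, where Pb is the price buyers pay.
Supply in terms of Pb becomes xs = -36 + 2(Pb + 38) = 40 + 2Pb. Setting this equal to demand: 515 - 3.5Pb = 40 + 2Pb, so Pb = 950/11.
Sellers receive Ps = 950/11 + 38 = 1368/11; x' = 515 − 3.5·(950/11) = 2340/11.
The subsidy expands output by 2340/11 − 1808/11 = 532/11 past the efficient level; on those units the gap between marginal cost and willingness to pay runs from 0 up to 38.
DWL = ½ × 38 × 532/11 = 10108/11.

Deadweight loss = 10108/11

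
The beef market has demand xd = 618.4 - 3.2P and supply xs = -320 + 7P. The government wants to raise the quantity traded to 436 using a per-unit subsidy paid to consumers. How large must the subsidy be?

At x = 436, invert demand for the buyer price: Pb = (618.4 − 436)/3.2 = 57; invert supply for the seller price: Ps = (436 − (-320))/7 = 108.
The subsidy must fill the gap: s = Ps − Pb = 108 − 57 = 51.

Required subsidy s = 51 per unit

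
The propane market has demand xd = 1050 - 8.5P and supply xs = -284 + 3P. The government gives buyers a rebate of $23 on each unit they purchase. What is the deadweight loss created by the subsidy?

Deadweight loss = $586.5

Pre-subsidy: 1050 - 8.5P = -284 + 3P gives P* = 116, x* = 64.
With the rebate, buyers effectively pay Pb = Ps − 23, where Ps is the price sellers receive.
Demand in terms of Ps becomes xd = 1050 − 8.5(Ps − 23) = 1245.5 - 8.5Ps. Setting this equal to supply: 1245.5 - 8.5Ps = -284 + 3Ps, so Ps = 133.
Buyers pay Pb = 133 − 23 = 110; x' = -284 + 3·133 = 115.
The subsidy expands output by 115 − 64 = 51 past the efficient level; on those units the gap between marginal cost and willingness to pay runs from 0 up to 23.
DWL = ½ × 23 × 51 = 586.5.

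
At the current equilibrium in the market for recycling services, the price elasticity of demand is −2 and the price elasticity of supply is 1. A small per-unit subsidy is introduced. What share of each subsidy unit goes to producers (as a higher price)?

Producer share = 2/3

For a small subsidy around the equilibrium, the benefit split depends on the relative slopes, which at a point are proportional to the elasticities.
Buyer share = εs/(εs + |εd|) = 1/(1 + 2) = 1/3; seller share = |εd|/(εs + |εd|) = 2/3.
So producers capture 2/3 of the subsidy.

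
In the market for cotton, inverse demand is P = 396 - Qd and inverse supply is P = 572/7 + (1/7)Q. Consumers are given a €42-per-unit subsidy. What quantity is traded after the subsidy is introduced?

Q' = 311.75

Pre-subsidy: 396 - Q = 572/7 + (1/7)Q gives Q* = 275 and P* = 121.
With the rebate, buyers effectively pay Pb = Ps − 42, where Ps is the price sellers receive.
On the curves, Pb = 396 - Q and Ps = 572/7 + (1/7)Q; the wedge Ps − Pb = 42 gives 572/7 + (1/7)Q − (396 - Q) = 42, so Q' = 311.75.
Then Pb = 396 − 1·311.75 = 84.25 and Ps = 572/7 + (1/7)·311.75 = 126.25.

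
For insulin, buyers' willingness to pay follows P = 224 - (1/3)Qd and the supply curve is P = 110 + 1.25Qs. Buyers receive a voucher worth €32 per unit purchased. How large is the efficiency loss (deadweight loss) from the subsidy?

Pre-subsidy: 224 - (1/3)Q = 110 + 1.25Q gives Q* = 72 and P* = 200.
With the rebate, buyers effectively pay Pb = Ps − 32, where Ps is the price sellers receive.
On the curves, Pb = 224 - (1/3)Q and Ps = 110 + 1.25Q; the wedge Ps − Pb = 32 gives 110 + 1.25Q − (224 - (1/3)Q) = 32, so Q' = 1752/19.
Then Pb = 224 − (1/3)·(1752/19) = 3672/19 and Ps = 110 + 1.25·(1752/19) = 4280/19.
The subsidy expands output by 1752/19 − 72 = 384/19 past the efficient level; on those units the gap between marginal cost and willingness to pay runs from 0 up to 32.
DWL = ½ × 32 × 384/19 = 6144/19.

Deadweight loss = 6144/19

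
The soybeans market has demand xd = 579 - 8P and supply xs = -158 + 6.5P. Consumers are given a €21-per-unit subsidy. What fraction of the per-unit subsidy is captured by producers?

Pre-subsidy: 579 - 8P = -158 + 6.5P gives P* = 1474/29, x* = 4999/29.
With the rebate, buyers effectively pay Pb = Ps − 21, where Ps is the price sellers receive.
Demand in terms of Ps becomes xd = 579 − 8(Ps − 21) = 747 - 8Ps. Setting this equal to supply: 747 - 8Ps = -158 + 6.5Ps, so Ps = 1810/29.
Buyers pay Pb = 1810/29 − 21 = 1201/29; x' = -158 + 6.5·(1810/29) = 7183/29.
Buyers' price falls by P* − Pb = 1474/29 − 1201/29 = 273/29; sellers' price rises by Ps − P* = 1810/29 − 1474/29 = 336/29.
So producers capture (336/29)/21 = 16/29 of each unit of subsidy.

Producer share = 16/29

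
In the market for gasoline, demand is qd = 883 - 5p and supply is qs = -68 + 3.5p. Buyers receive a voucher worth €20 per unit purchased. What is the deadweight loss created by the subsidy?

Pre-subsidy: 883 - 5p = -68 + 3.5p gives p* = 1902/17, q* = 5501/17.
With the rebate, buyers effectively pay pb = ps − 20, where ps is the price sellers receive.
Demand in terms of ps becomes qd = 883 − 5(ps − 20) = 983 - 5ps. Setting this equal to supply: 983 - 5ps = -68 + 3.5ps, so ps = 2102/17.
Buyers pay pb = 2102/17 − 20 = 1762/17; q' = -68 + 3.5·(2102/17) = 6201/17.
The subsidy expands output by 6201/17 − 5501/17 = 700/17 past the efficient level; on those units the gap between marginal cost and willingness to pay runs from 0 up to 20.
DWL = ½ × 20 × 700/17 = 7000/17.

Deadweight loss = 7000/17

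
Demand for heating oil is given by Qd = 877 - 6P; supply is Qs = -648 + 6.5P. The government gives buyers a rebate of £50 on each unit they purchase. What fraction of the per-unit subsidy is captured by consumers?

Consumer share = 0.52

Pre-subsidy: 877 - 6P = -648 + 6.5P gives P* = 122, Q* = 145.
With the rebate, buyers effectively pay Pb = Ps − 50, where Ps is the price sellers receive.
Demand in terms of Ps becomes Qd = 877 − 6(Ps − 50) = 1177 - 6Ps. Setting this equal to supply: 1177 - 6Ps = -648 + 6.5Ps, so Ps = 146.
Buyers pay Pb = 146 − 50 = 96; Q' = -648 + 6.5·146 = 301.
Buyers' price falls by P* − Pb = 122 − 96 = 26; sellers' price rises by Ps − P* = 146 − 122 = 24.
So consumers capture 26/50 = 0.52 of each unit of subsidy.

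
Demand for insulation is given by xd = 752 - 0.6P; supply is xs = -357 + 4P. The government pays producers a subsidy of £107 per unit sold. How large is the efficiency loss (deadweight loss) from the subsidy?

Pre-subsidy: 752 - 0.6P = -357 + 4P gives P* = 5545/23, x* = 13969/23.
With the subsidy, sellers receive Ps = Pb + 107 for each unit, where Pb is the price buyers pay.
Supply in terms of Pb becomes xs = -357 + 4(Pb + 107) = 71 + 4Pb. Setting this equal to demand: 752 - 0.6Pb = 71 + 4Pb, so Pb = 3405/23.
Sellers receive Ps = 3405/23 + 107 = 5866/23; x' = 752 − 0.6·(3405/23) = 15253/23.
The subsidy expands output by 15253/23 − 13969/23 = 1284/23 past the efficient level; on those units the gap between marginal cost and willingness to pay runs from 0 up to 107.
DWL = ½ × 107 × 1284/23 = 68694/23.

Deadweight loss = 68694/23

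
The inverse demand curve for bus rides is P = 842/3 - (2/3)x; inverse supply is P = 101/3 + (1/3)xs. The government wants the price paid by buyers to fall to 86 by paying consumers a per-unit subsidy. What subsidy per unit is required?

At a buyer price of 86, quantity demanded is 421 − 1.5·86 = 292.
Sellers supply 292 only when they receive Ps = 101/3 + (1/3)·292 = 131.
s = Ps − Pb = 131 − 86 = 45.

Required subsidy s = 45 per unit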